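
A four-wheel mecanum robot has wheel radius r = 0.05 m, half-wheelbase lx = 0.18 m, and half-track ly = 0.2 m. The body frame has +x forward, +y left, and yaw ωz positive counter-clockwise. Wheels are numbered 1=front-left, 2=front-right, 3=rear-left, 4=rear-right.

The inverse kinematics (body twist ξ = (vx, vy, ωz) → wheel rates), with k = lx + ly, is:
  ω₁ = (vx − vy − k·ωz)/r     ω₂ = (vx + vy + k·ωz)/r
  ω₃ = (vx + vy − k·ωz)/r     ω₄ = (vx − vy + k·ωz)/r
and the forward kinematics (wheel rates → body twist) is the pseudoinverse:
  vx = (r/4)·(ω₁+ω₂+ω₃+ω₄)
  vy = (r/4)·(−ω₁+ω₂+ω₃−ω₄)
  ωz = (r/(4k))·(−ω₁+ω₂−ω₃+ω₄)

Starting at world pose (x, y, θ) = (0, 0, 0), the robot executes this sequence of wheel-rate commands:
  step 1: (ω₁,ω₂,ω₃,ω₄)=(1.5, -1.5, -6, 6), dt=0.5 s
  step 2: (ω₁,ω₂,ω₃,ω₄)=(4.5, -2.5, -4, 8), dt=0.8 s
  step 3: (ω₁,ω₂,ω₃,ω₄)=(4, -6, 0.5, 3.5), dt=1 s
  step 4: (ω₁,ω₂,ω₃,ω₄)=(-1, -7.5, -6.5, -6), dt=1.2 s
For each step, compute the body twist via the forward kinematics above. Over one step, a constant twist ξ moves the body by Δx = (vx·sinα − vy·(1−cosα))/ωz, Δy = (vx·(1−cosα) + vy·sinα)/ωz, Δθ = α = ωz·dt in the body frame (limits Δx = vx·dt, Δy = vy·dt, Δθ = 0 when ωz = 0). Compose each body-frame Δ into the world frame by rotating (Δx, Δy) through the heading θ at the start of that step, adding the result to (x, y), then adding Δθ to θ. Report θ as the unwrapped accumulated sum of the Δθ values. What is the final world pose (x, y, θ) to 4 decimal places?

step 1: ξ=(vx,vy,ωz)=(0.0000, -0.1875, 0.2961), dt=0.5 → body Δ=(0.0069, -0.0934, 0.1480) → world pose (0.0069, -0.0934, 0.1480)
step 2: ξ=(vx,vy,ωz)=(0.0750, -0.2375, 0.1645), dt=0.8 → body Δ=(0.0723, -0.1855, 0.1316) → world pose (0.1058, -0.2662, 0.2796)
step 3: ξ=(vx,vy,ωz)=(0.0250, -0.1625, -0.2303), dt=1.0 → body Δ=(0.0062, -0.1639, -0.2303) → world pose (0.1570, -0.4221, 0.0493)
step 4: ξ=(vx,vy,ωz)=(-0.2625, -0.0875, -0.1974), dt=1.2 → body Δ=(-0.3244, -0.0669, -0.2368) → world pose (-0.1638, -0.5049, -0.1875)

(-0.1638, -0.5049, -0.1875)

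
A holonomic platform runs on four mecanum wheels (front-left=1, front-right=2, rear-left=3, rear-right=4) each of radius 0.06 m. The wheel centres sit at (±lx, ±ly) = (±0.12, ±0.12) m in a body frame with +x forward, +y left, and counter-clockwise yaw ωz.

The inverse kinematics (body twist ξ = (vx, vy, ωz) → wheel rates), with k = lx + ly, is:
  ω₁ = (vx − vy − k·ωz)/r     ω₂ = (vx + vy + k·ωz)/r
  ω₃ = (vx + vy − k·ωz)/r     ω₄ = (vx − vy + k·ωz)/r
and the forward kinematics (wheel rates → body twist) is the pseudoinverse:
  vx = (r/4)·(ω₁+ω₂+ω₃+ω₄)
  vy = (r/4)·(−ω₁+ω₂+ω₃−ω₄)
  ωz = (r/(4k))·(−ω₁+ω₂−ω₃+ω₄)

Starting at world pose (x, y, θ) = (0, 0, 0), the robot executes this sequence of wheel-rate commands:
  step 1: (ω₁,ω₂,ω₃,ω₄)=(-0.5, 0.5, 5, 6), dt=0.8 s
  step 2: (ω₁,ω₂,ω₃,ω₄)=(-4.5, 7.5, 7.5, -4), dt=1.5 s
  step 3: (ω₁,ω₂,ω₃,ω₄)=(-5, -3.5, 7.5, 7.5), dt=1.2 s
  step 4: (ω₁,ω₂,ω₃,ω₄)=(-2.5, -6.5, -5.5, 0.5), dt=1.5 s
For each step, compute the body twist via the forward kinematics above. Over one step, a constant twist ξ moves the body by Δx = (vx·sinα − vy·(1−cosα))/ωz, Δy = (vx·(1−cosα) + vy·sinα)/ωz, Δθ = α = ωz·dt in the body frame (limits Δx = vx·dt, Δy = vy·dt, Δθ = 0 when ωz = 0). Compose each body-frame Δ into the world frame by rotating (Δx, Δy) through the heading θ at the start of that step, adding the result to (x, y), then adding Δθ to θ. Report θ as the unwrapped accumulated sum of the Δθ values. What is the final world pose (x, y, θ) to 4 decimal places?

(0.1035, 0.2797, 0.4469)

step 1: ξ=(vx,vy,ωz)=(0.1650, 0.0000, 0.1250), dt=0.8 → body Δ=(0.1318, 0.0066, 0.1000) → world pose (0.1318, 0.0066, 0.1000)
step 2: ξ=(vx,vy,ωz)=(0.0975, 0.3525, 0.0312), dt=1.5 → body Δ=(0.1338, 0.5320, 0.0469) → world pose (0.2118, 0.5493, 0.1469)
step 3: ξ=(vx,vy,ωz)=(0.0975, 0.0225, 0.0938), dt=1.2 → body Δ=(0.1152, 0.0335, 0.1125) → world pose (0.3209, 0.5993, 0.2594)
step 4: ξ=(vx,vy,ωz)=(-0.2100, -0.1500, 0.1250), dt=1.5 → body Δ=(-0.2921, -0.2531, 0.1875) → world pose (0.1035, 0.2797, 0.4469)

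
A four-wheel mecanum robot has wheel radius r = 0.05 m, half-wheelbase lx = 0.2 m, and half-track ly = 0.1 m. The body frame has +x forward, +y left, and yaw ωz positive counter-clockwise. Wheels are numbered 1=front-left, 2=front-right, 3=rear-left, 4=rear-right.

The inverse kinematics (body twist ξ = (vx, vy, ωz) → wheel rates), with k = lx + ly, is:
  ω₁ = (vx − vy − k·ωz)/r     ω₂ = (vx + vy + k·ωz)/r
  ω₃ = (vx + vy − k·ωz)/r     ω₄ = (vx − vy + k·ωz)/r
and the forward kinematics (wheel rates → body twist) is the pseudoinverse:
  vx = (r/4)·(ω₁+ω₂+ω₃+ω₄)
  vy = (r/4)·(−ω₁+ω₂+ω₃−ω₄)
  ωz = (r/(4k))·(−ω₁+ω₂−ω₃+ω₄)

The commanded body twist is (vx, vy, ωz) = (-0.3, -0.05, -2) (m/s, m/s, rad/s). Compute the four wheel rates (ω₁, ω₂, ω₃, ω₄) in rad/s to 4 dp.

(7.0000, -19.0000, 5.0000, -17.0000)

k = lx + ly = 0.2 + 0.1 = 0.3000;  k·ωz = 0.3000·-2 = -0.6000
ω₁ (FL) = (vx − vy − k·ωz)/r = 0.3500/0.05 = 7.0000
ω₂ (FR) = (vx + vy + k·ωz)/r = -0.9500/0.05 = -19.0000
ω₃ (RL) = (vx + vy − k·ωz)/r = 0.2500/0.05 = 5.0000
ω₄ (RR) = (vx − vy + k·ωz)/r = -0.8500/0.05 = -17.0000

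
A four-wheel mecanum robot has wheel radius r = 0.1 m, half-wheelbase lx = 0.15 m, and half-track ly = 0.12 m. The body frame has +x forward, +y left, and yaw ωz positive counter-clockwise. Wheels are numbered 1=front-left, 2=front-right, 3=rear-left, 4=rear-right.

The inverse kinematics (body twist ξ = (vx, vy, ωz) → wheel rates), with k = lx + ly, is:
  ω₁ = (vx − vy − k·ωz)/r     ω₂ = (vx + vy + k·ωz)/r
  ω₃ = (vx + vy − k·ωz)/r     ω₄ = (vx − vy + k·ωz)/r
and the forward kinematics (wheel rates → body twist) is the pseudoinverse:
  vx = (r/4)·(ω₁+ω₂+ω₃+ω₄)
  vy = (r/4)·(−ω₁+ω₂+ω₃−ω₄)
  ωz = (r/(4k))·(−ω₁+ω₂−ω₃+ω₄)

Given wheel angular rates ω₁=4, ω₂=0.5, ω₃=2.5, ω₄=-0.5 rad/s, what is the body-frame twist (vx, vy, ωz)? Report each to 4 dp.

(0.1625, -0.0125, -0.6019)

k = lx + ly = 0.15 + 0.12 = 0.2700
ω₁+ω₂+ω₃+ω₄ = 6.5000  →  vx = (0.1/4)·6.5000 = 0.1625
−ω₁+ω₂+ω₃−ω₄ = -0.5000  →  vy = (0.1/4)·-0.5000 = -0.0125
−ω₁+ω₂−ω₃+ω₄ = -6.5000  →  ωz = (0.1/1.0800)·-6.5000 = -0.6019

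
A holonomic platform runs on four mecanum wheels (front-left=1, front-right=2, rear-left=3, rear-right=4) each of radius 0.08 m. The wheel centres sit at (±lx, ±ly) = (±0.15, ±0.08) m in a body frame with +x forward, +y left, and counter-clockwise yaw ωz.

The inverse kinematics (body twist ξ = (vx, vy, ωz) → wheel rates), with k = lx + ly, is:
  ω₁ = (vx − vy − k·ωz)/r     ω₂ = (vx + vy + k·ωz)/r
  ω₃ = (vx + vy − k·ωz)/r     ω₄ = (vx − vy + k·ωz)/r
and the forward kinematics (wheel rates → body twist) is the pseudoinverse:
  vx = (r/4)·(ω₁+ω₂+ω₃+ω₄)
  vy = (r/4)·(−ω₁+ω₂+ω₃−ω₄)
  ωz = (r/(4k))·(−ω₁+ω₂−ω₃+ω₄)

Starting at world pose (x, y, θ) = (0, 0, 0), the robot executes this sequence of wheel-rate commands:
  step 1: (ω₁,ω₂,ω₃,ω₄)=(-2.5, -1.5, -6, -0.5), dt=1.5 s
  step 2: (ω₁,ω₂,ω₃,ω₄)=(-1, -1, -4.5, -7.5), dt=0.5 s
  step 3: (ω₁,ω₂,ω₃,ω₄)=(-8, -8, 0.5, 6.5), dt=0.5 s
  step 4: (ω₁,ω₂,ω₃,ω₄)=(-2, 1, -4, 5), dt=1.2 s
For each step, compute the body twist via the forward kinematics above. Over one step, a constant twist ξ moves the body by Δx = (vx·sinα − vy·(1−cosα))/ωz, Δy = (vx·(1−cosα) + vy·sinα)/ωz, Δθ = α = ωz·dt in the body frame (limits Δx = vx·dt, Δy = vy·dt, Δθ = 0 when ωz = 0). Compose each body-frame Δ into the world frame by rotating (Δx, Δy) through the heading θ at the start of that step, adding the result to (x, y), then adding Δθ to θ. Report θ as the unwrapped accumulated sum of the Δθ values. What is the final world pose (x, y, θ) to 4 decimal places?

(-0.2249, -0.4249, 2.2304)

step 1: ξ=(vx,vy,ωz)=(-0.2100, -0.0900, 0.5652), dt=1.5 → body Δ=(-0.2247, -0.2451, 0.8478) → world pose (-0.2247, -0.2451, 0.8478)
step 2: ξ=(vx,vy,ωz)=(-0.2800, 0.0600, -0.2609), dt=0.5 → body Δ=(-0.1376, 0.0390, -0.1304) → world pose (-0.3451, -0.3225, 0.7174)
step 3: ξ=(vx,vy,ωz)=(-0.1800, -0.1200, 0.5217), dt=0.5 → body Δ=(-0.0812, -0.0710, 0.2609) → world pose (-0.3596, -0.4294, 0.9783)
step 4: ξ=(vx,vy,ωz)=(0.0000, -0.1200, 1.0435), dt=1.2 → body Δ=(0.0790, -0.1092, 1.2522) → world pose (-0.2249, -0.4249, 2.2304)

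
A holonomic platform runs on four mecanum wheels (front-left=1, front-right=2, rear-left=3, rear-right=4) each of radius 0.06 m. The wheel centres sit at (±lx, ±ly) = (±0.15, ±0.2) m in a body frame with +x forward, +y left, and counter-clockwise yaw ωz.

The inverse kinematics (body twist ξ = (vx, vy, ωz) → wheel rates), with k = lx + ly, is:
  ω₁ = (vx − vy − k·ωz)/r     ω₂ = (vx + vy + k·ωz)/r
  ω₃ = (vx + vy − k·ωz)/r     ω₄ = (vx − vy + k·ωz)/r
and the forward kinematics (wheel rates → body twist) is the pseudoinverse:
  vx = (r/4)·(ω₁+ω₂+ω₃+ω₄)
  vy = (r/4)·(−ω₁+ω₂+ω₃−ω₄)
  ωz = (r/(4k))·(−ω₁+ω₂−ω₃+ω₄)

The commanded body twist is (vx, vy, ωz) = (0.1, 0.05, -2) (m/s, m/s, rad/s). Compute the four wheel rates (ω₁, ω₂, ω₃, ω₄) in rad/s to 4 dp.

(12.5000, -9.1667, 14.1667, -10.8333)

k = lx + ly = 0.15 + 0.2 = 0.3500;  k·ωz = 0.3500·-2 = -0.7000
ω₁ (FL) = (vx − vy − k·ωz)/r = 0.7500/0.06 = 12.5000
ω₂ (FR) = (vx + vy + k·ωz)/r = -0.5500/0.06 = -9.1667
ω₃ (RL) = (vx + vy − k·ωz)/r = 0.8500/0.06 = 14.1667
ω₄ (RR) = (vx − vy + k·ωz)/r = -0.6500/0.06 = -10.8333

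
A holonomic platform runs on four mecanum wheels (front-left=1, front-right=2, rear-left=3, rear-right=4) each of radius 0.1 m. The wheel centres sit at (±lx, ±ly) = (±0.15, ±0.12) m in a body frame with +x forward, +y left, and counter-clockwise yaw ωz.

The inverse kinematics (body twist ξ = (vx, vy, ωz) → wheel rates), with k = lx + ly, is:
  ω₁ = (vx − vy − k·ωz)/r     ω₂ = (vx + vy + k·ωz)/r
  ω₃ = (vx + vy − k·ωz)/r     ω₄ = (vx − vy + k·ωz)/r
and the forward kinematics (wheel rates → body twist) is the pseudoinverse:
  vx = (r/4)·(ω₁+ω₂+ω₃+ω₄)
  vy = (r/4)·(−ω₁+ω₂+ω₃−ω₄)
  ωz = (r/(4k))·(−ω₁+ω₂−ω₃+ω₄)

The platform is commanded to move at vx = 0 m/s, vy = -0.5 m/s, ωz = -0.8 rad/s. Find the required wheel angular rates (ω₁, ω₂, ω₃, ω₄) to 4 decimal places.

(7.1600, -7.1600, -2.8400, 2.8400)

k = lx + ly = 0.15 + 0.12 = 0.2700;  k·ωz = 0.2700·-0.8 = -0.2160
ω₁ (FL) = (vx − vy − k·ωz)/r = 0.7160/0.1 = 7.1600
ω₂ (FR) = (vx + vy + k·ωz)/r = -0.7160/0.1 = -7.1600
ω₃ (RL) = (vx + vy − k·ωz)/r = -0.2840/0.1 = -2.8400
ω₄ (RR) = (vx − vy + k·ωz)/r = 0.2840/0.1 = 2.8400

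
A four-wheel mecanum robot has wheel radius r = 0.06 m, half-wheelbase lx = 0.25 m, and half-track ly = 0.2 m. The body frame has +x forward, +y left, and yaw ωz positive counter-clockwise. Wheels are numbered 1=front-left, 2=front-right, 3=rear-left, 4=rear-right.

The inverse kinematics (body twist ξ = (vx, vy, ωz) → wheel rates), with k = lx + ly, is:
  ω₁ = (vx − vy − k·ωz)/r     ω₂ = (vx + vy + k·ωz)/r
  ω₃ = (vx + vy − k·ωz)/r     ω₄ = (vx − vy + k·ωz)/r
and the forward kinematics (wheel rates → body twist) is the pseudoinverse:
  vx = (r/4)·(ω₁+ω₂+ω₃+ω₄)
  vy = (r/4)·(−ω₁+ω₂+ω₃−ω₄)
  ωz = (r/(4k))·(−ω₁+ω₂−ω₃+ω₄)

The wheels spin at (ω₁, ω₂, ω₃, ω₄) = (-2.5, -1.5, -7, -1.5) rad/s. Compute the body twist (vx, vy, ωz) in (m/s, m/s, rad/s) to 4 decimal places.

(-0.1875, -0.0675, 0.2167)

k = lx + ly = 0.25 + 0.2 = 0.4500
ω₁+ω₂+ω₃+ω₄ = -12.5000  →  vx = (0.06/4)·-12.5000 = -0.1875
−ω₁+ω₂+ω₃−ω₄ = -4.5000  →  vy = (0.06/4)·-4.5000 = -0.0675
−ω₁+ω₂−ω₃+ω₄ = 6.5000  →  ωz = (0.06/1.8000)·6.5000 = 0.2167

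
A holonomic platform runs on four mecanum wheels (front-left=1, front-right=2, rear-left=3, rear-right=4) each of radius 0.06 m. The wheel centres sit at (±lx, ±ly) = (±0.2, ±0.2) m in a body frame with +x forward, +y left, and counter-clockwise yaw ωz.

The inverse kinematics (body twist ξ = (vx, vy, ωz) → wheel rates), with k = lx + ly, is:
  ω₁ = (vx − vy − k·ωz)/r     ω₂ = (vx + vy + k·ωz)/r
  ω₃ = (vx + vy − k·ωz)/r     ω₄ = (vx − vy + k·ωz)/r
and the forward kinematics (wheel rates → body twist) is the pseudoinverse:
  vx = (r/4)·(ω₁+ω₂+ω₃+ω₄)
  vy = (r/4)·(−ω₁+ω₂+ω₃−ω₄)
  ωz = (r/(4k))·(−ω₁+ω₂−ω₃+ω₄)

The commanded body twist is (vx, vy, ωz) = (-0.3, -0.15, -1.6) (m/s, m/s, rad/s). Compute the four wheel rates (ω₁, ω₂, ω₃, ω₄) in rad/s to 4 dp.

k = lx + ly = 0.2 + 0.2 = 0.4000;  k·ωz = 0.4000·-1.6 = -0.6400
ω₁ (FL) = (vx − vy − k·ωz)/r = 0.4900/0.06 = 8.1667
ω₂ (FR) = (vx + vy + k·ωz)/r = -1.0900/0.06 = -18.1667
ω₃ (RL) = (vx + vy − k·ωz)/r = 0.1900/0.06 = 3.1667
ω₄ (RR) = (vx − vy + k·ωz)/r = -0.7900/0.06 = -13.1667

(8.1667, -18.1667, 3.1667, -13.1667)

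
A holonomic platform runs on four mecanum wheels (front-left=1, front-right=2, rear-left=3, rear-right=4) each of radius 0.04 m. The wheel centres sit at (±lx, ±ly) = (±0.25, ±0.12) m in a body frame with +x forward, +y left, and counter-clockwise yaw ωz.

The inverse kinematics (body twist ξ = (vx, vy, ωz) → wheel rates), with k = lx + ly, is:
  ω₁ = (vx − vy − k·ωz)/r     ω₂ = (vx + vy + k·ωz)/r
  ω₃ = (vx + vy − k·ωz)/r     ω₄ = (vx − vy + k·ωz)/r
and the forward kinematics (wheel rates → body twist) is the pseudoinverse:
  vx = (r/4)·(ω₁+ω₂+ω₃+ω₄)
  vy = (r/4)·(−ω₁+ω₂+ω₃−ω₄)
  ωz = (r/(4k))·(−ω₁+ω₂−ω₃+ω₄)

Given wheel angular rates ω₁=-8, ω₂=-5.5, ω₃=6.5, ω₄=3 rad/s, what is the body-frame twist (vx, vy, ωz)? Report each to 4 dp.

k = lx + ly = 0.25 + 0.12 = 0.3700
ω₁+ω₂+ω₃+ω₄ = -4.0000  →  vx = (0.04/4)·-4.0000 = -0.0400
−ω₁+ω₂+ω₃−ω₄ = 6.0000  →  vy = (0.04/4)·6.0000 = 0.0600
−ω₁+ω₂−ω₃+ω₄ = -1.0000  →  ωz = (0.04/1.4800)·-1.0000 = -0.0270

(-0.0400, 0.0600, -0.0270)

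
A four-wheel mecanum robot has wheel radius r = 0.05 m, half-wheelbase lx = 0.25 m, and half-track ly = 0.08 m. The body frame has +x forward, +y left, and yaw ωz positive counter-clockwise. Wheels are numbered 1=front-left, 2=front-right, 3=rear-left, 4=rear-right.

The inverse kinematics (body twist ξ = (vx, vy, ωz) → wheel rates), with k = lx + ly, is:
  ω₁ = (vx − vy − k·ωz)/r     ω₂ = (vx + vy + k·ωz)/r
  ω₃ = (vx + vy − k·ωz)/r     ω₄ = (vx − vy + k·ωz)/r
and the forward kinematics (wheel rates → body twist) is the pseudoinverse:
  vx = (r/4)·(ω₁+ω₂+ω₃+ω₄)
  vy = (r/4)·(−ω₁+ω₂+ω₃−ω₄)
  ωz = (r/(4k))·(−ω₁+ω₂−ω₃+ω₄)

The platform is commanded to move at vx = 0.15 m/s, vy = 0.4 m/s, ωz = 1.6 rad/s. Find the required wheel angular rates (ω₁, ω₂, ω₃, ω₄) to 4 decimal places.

k = lx + ly = 0.25 + 0.08 = 0.3300;  k·ωz = 0.3300·1.6 = 0.5280
ω₁ (FL) = (vx − vy − k·ωz)/r = -0.7780/0.05 = -15.5600
ω₂ (FR) = (vx + vy + k·ωz)/r = 1.0780/0.05 = 21.5600
ω₃ (RL) = (vx + vy − k·ωz)/r = 0.0220/0.05 = 0.4400
ω₄ (RR) = (vx − vy + k·ωz)/r = 0.2780/0.05 = 5.5600

(-15.5600, 21.5600, 0.4400, 5.5600)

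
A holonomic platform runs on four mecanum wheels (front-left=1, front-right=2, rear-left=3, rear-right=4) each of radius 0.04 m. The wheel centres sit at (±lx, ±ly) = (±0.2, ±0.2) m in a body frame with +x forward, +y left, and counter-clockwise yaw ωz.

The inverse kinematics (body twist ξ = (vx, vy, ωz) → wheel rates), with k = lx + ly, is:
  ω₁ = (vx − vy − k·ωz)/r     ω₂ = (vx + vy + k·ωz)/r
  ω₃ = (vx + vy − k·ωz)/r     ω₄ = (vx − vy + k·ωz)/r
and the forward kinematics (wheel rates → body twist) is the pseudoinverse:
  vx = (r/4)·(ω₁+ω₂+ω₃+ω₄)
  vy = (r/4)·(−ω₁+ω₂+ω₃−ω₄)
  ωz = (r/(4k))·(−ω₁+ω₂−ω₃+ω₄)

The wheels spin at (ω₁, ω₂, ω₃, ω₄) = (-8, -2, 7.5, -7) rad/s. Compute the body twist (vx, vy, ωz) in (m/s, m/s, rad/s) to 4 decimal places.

(-0.0950, 0.2050, -0.2125)

k = lx + ly = 0.2 + 0.2 = 0.4000
ω₁+ω₂+ω₃+ω₄ = -9.5000  →  vx = (0.04/4)·-9.5000 = -0.0950
−ω₁+ω₂+ω₃−ω₄ = 20.5000  →  vy = (0.04/4)·20.5000 = 0.2050
−ω₁+ω₂−ω₃+ω₄ = -8.5000  →  ωz = (0.04/1.6000)·-8.5000 = -0.2125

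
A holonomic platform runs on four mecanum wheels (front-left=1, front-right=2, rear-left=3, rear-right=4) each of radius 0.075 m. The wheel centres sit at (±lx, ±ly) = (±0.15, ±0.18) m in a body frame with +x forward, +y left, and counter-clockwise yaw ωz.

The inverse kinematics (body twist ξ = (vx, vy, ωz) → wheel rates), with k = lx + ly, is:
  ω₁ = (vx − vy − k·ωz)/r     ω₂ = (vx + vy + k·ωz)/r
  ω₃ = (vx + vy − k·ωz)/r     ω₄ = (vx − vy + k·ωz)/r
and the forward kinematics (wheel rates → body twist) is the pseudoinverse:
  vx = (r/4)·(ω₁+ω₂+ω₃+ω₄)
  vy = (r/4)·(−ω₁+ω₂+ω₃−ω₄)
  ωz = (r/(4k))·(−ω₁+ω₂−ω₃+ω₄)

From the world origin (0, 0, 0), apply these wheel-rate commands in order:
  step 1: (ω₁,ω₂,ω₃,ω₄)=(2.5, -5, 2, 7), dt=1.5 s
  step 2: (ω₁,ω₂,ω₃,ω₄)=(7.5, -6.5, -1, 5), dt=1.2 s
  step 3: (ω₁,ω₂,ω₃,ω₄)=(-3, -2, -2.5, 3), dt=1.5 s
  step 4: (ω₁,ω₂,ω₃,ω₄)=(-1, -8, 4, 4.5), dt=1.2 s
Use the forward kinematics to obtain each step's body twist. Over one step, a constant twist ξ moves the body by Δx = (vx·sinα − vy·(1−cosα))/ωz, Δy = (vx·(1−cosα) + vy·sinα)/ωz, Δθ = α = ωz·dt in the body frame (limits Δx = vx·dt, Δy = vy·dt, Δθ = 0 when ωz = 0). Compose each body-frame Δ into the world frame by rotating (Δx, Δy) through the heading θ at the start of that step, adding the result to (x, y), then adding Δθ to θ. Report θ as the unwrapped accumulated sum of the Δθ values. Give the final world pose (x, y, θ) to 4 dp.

step 1: ξ=(vx,vy,ωz)=(0.1219, -0.2344, -0.1420), dt=1.5 → body Δ=(0.1441, -0.3683, -0.2131) → world pose (0.1441, -0.3683, -0.2131)
step 2: ξ=(vx,vy,ωz)=(0.0938, -0.3750, -0.4545), dt=1.2 → body Δ=(-0.0127, -0.4579, -0.5455) → world pose (0.0349, -0.8132, -0.7585)
step 3: ξ=(vx,vy,ωz)=(-0.0844, -0.0844, 0.3693), dt=1.5 → body Δ=(-0.0860, -0.1544, 0.5540) → world pose (-0.1338, -0.8661, -0.2045)
step 4: ξ=(vx,vy,ωz)=(-0.0094, -0.1406, -0.3693), dt=1.2 → body Δ=(-0.0477, -0.1608, -0.4432) → world pose (-0.2131, -1.0139, -0.6477)

(-0.2131, -1.0139, -0.6477)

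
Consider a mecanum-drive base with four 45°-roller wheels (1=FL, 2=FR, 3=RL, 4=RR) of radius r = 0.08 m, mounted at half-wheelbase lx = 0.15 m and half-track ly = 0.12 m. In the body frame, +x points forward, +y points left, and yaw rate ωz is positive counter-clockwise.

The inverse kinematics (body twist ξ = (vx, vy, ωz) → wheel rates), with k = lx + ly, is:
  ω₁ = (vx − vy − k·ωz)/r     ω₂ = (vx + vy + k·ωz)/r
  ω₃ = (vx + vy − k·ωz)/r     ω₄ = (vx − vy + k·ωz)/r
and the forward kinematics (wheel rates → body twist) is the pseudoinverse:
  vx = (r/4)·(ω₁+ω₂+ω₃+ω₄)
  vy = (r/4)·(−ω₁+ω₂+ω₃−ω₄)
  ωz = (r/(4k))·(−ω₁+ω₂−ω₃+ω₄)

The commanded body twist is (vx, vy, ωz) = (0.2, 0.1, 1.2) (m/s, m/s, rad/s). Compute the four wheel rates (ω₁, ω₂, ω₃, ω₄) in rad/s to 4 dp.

(-2.8000, 7.8000, -0.3000, 5.3000)

k = lx + ly = 0.15 + 0.12 = 0.2700;  k·ωz = 0.2700·1.2 = 0.3240
ω₁ (FL) = (vx − vy − k·ωz)/r = -0.2240/0.08 = -2.8000
ω₂ (FR) = (vx + vy + k·ωz)/r = 0.6240/0.08 = 7.8000
ω₃ (RL) = (vx + vy − k·ωz)/r = -0.0240/0.08 = -0.3000
ω₄ (RR) = (vx − vy + k·ωz)/r = 0.4240/0.08 = 5.3000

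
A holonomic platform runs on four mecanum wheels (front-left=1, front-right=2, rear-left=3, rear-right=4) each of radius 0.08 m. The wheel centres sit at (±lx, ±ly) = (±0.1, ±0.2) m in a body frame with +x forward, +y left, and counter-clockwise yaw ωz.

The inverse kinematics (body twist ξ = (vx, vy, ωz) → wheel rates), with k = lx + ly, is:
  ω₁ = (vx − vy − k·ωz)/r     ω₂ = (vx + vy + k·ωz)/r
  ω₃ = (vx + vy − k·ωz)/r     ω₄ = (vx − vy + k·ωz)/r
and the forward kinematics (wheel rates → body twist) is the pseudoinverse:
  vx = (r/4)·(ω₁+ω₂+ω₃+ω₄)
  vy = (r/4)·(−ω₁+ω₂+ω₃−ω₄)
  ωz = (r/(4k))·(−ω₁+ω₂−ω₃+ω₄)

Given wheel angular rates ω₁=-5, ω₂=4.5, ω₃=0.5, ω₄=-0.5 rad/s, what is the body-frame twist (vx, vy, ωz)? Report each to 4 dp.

k = lx + ly = 0.1 + 0.2 = 0.3000
ω₁+ω₂+ω₃+ω₄ = -0.5000  →  vx = (0.08/4)·-0.5000 = -0.0100
−ω₁+ω₂+ω₃−ω₄ = 10.5000  →  vy = (0.08/4)·10.5000 = 0.2100
−ω₁+ω₂−ω₃+ω₄ = 8.5000  →  ωz = (0.08/1.2000)·8.5000 = 0.5667

(-0.0100, 0.2100, 0.5667)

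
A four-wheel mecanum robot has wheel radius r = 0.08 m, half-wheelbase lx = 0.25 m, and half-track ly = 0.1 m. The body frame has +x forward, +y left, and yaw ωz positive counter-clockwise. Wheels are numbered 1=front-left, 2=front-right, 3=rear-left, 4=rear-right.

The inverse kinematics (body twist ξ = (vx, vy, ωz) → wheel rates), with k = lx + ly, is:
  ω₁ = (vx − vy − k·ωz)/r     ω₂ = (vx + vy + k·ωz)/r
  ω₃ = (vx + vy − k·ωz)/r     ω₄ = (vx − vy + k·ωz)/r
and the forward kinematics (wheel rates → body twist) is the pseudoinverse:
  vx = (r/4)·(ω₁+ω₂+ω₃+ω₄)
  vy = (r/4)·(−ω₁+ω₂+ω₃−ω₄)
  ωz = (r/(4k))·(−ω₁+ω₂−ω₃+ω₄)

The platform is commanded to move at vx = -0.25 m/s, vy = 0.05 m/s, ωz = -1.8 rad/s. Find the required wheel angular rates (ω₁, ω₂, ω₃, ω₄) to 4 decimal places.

(4.1250, -10.3750, 5.3750, -11.6250)

k = lx + ly = 0.25 + 0.1 = 0.3500;  k·ωz = 0.3500·-1.8 = -0.6300
ω₁ (FL) = (vx − vy − k·ωz)/r = 0.3300/0.08 = 4.1250
ω₂ (FR) = (vx + vy + k·ωz)/r = -0.8300/0.08 = -10.3750
ω₃ (RL) = (vx + vy − k·ωz)/r = 0.4300/0.08 = 5.3750
ω₄ (RR) = (vx − vy + k·ωz)/r = -0.9300/0.08 = -11.6250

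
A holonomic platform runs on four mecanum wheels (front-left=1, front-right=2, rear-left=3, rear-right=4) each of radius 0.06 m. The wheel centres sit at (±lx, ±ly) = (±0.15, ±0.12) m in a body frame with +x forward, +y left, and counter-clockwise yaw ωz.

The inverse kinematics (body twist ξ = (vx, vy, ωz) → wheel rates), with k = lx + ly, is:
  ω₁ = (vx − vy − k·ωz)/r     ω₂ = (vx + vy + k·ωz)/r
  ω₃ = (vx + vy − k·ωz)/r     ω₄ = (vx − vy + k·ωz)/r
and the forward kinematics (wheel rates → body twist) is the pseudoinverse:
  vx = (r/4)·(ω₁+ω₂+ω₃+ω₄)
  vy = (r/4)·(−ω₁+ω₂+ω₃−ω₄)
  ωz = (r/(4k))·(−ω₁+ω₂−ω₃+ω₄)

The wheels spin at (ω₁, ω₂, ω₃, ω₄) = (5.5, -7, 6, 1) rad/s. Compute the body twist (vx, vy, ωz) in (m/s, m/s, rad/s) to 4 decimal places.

k = lx + ly = 0.15 + 0.12 = 0.2700
ω₁+ω₂+ω₃+ω₄ = 5.5000  →  vx = (0.06/4)·5.5000 = 0.0825
−ω₁+ω₂+ω₃−ω₄ = -7.5000  →  vy = (0.06/4)·-7.5000 = -0.1125
−ω₁+ω₂−ω₃+ω₄ = -17.5000  →  ωz = (0.06/1.0800)·-17.5000 = -0.9722

(0.0825, -0.1125, -0.9722)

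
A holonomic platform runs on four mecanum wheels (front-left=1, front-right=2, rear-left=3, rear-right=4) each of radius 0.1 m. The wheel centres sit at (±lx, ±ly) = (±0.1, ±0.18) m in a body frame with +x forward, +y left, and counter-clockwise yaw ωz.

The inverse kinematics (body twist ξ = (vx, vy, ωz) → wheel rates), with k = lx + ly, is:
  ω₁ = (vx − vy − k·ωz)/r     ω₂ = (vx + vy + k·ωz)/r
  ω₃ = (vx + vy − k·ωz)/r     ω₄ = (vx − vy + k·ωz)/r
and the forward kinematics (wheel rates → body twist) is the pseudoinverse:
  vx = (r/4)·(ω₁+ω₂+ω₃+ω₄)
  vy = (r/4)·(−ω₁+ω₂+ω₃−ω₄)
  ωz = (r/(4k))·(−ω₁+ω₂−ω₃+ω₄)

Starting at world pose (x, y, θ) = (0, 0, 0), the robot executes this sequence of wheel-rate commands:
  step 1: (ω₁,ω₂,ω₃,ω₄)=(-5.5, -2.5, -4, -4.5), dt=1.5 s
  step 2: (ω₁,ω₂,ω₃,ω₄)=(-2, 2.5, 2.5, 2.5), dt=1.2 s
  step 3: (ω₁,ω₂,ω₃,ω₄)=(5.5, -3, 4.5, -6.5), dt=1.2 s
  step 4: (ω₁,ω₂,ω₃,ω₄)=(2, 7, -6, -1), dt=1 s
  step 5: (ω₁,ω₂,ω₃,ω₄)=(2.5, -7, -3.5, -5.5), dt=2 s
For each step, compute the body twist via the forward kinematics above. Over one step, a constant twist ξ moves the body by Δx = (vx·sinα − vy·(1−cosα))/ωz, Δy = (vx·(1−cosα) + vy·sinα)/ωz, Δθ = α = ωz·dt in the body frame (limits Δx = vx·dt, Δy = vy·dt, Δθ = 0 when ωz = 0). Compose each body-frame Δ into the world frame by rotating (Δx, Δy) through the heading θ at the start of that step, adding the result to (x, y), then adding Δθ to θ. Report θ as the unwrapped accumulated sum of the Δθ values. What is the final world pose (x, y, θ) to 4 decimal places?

(-0.9063, 0.7531, -2.4330)

step 1: ξ=(vx,vy,ωz)=(-0.4125, 0.0875, 0.2232), dt=1.5 → body Δ=(-0.6290, 0.0262, 0.3348) → world pose (-0.6290, 0.0262, 0.3348)
step 2: ξ=(vx,vy,ωz)=(0.1375, 0.1125, 0.4018), dt=1.2 → body Δ=(0.1268, 0.1688, 0.4821) → world pose (-0.5648, 0.2273, 0.8170)
step 3: ξ=(vx,vy,ωz)=(0.0125, 0.0625, -1.7411), dt=1.2 → body Δ=(0.0599, 0.0204, -2.0893) → world pose (-0.5387, 0.2850, -1.2723)
step 4: ξ=(vx,vy,ωz)=(0.0500, 0.0000, 0.8929), dt=1.0 → body Δ=(0.0436, 0.0209, 0.8929) → world pose (-0.5059, 0.2494, -0.3795)
step 5: ξ=(vx,vy,ωz)=(-0.3375, -0.1875, -1.0268), dt=2.0 → body Δ=(-0.5585, 0.3196, -2.0536) → world pose (-0.9063, 0.7531, -2.4330)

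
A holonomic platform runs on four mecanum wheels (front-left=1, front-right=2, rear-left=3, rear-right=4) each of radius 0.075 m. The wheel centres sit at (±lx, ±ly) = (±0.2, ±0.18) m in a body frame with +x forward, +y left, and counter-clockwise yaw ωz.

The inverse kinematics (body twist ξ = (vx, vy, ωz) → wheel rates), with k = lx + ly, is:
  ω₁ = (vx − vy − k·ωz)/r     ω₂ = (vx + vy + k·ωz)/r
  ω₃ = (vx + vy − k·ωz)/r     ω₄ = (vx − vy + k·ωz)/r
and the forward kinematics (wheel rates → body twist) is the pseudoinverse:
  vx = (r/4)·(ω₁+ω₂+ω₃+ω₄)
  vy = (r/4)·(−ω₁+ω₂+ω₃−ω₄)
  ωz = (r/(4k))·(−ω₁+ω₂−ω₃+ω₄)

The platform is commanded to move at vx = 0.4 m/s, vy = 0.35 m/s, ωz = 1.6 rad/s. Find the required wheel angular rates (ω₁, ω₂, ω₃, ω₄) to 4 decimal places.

k = lx + ly = 0.2 + 0.18 = 0.3800;  k·ωz = 0.3800·1.6 = 0.6080
ω₁ (FL) = (vx − vy − k·ωz)/r = -0.5580/0.075 = -7.4400
ω₂ (FR) = (vx + vy + k·ωz)/r = 1.3580/0.075 = 18.1067
ω₃ (RL) = (vx + vy − k·ωz)/r = 0.1420/0.075 = 1.8933
ω₄ (RR) = (vx − vy + k·ωz)/r = 0.6580/0.075 = 8.7733

(-7.4400, 18.1067, 1.8933, 8.7733)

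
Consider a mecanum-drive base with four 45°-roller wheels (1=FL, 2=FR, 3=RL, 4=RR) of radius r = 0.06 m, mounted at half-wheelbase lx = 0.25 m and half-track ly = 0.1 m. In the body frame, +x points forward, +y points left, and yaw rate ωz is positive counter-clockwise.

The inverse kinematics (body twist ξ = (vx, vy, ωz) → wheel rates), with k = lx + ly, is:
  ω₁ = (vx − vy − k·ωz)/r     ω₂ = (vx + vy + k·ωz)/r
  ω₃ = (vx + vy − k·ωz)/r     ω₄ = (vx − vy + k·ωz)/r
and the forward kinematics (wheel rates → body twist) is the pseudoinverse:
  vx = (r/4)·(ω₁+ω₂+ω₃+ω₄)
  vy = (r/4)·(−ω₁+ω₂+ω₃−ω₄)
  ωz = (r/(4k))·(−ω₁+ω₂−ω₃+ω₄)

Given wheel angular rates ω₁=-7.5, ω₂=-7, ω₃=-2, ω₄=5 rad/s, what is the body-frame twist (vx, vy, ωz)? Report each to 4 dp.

(-0.1725, -0.0975, 0.3214)

k = lx + ly = 0.25 + 0.1 = 0.3500
ω₁+ω₂+ω₃+ω₄ = -11.5000  →  vx = (0.06/4)·-11.5000 = -0.1725
−ω₁+ω₂+ω₃−ω₄ = -6.5000  →  vy = (0.06/4)·-6.5000 = -0.0975
−ω₁+ω₂−ω₃+ω₄ = 7.5000  →  ωz = (0.06/1.4000)·7.5000 = 0.3214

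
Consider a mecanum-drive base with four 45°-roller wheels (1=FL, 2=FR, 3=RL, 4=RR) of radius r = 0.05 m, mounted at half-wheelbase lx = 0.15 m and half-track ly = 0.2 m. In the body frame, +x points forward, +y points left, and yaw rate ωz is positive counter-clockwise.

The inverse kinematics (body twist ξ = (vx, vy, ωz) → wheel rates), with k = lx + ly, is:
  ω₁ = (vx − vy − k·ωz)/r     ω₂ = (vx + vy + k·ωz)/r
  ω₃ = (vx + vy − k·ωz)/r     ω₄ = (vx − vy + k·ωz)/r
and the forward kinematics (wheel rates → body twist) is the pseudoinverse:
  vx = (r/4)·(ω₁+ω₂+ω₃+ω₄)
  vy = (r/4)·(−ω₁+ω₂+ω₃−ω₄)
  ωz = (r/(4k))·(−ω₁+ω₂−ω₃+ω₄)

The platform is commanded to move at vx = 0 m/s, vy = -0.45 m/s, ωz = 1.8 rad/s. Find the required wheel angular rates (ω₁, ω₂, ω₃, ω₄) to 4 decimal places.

(-3.6000, 3.6000, -21.6000, 21.6000)

k = lx + ly = 0.15 + 0.2 = 0.3500;  k·ωz = 0.3500·1.8 = 0.6300
ω₁ (FL) = (vx − vy − k·ωz)/r = -0.1800/0.05 = -3.6000
ω₂ (FR) = (vx + vy + k·ωz)/r = 0.1800/0.05 = 3.6000
ω₃ (RL) = (vx + vy − k·ωz)/r = -1.0800/0.05 = -21.6000
ω₄ (RR) = (vx − vy + k·ωz)/r = 1.0800/0.05 = 21.6000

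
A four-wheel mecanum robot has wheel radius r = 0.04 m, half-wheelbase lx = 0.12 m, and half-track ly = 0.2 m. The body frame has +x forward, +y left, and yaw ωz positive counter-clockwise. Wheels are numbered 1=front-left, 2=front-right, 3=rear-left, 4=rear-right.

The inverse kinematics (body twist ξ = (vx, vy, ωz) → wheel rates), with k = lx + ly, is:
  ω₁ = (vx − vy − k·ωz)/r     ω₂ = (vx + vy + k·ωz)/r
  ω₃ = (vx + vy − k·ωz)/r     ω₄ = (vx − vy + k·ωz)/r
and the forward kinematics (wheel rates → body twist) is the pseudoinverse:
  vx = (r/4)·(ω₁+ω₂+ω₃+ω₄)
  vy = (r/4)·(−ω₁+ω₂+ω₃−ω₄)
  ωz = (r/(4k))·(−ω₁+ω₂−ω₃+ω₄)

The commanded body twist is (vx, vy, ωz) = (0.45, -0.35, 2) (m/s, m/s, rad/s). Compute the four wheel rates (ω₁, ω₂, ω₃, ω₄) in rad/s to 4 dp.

k = lx + ly = 0.12 + 0.2 = 0.3200;  k·ωz = 0.3200·2 = 0.6400
ω₁ (FL) = (vx − vy − k·ωz)/r = 0.1600/0.04 = 4.0000
ω₂ (FR) = (vx + vy + k·ωz)/r = 0.7400/0.04 = 18.5000
ω₃ (RL) = (vx + vy − k·ωz)/r = -0.5400/0.04 = -13.5000
ω₄ (RR) = (vx − vy + k·ωz)/r = 1.4400/0.04 = 36.0000

(4.0000, 18.5000, -13.5000, 36.0000)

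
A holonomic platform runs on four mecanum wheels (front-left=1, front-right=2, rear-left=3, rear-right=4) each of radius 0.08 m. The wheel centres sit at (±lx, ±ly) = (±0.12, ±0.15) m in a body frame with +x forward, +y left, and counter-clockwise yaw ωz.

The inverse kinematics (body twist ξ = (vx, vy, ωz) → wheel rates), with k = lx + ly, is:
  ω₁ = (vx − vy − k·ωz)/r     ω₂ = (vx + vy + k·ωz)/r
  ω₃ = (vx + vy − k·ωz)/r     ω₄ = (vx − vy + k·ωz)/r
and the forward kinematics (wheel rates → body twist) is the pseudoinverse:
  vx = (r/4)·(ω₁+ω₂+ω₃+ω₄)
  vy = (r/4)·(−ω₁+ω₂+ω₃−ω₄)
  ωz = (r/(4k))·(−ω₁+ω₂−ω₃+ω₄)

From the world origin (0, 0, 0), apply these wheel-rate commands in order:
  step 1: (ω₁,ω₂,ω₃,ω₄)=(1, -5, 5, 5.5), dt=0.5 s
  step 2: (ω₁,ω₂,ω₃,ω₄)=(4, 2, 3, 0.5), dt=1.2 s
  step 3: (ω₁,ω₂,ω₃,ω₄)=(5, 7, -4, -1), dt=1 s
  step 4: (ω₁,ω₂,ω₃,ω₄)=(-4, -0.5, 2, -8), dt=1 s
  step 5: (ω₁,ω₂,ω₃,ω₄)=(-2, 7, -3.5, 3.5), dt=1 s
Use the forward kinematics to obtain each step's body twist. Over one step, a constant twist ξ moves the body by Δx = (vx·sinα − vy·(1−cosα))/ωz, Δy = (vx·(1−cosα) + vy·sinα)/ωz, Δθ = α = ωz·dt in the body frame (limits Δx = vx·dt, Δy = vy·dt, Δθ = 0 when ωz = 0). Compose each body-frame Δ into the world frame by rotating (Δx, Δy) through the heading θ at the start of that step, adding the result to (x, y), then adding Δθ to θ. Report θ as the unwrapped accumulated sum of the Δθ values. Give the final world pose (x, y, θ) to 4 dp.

(0.4252, 0.1349, 0.4704)

step 1: ξ=(vx,vy,ωz)=(0.1300, -0.1300, -0.4074), dt=0.5 → body Δ=(0.0580, -0.0711, -0.2037) → world pose (0.0580, -0.0711, -0.2037)
step 2: ξ=(vx,vy,ωz)=(0.1900, 0.0100, -0.3333), dt=1.2 → body Δ=(0.2243, -0.0333, -0.4000) → world pose (0.2709, -0.1492, -0.6037)
step 3: ξ=(vx,vy,ωz)=(0.1400, -0.0200, 0.3704), dt=1.0 → body Δ=(0.1405, 0.0061, 0.3704) → world pose (0.3900, -0.2239, -0.2333)
step 4: ξ=(vx,vy,ωz)=(-0.2100, 0.2700, -0.4815), dt=1.0 → body Δ=(-0.1382, 0.3093, -0.4815) → world pose (0.3270, 0.1090, -0.7148)
step 5: ξ=(vx,vy,ωz)=(0.1000, 0.0400, 1.1852), dt=1.0 → body Δ=(0.0571, 0.0839, 1.1852) → world pose (0.4252, 0.1349, 0.4704)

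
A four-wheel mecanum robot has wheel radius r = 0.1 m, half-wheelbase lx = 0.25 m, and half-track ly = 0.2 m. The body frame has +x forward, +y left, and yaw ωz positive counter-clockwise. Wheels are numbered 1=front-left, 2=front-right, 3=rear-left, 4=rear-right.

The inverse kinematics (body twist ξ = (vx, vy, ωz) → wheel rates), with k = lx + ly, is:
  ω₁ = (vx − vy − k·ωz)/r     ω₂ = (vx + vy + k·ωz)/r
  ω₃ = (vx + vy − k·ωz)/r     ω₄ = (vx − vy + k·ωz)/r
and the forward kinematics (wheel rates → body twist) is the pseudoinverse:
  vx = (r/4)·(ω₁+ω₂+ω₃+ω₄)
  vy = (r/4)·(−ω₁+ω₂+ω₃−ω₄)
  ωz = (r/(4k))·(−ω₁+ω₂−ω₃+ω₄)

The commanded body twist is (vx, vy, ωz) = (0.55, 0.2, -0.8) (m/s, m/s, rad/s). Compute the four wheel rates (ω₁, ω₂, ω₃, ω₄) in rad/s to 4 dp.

k = lx + ly = 0.25 + 0.2 = 0.4500;  k·ωz = 0.4500·-0.8 = -0.3600
ω₁ (FL) = (vx − vy − k·ωz)/r = 0.7100/0.1 = 7.1000
ω₂ (FR) = (vx + vy + k·ωz)/r = 0.3900/0.1 = 3.9000
ω₃ (RL) = (vx + vy − k·ωz)/r = 1.1100/0.1 = 11.1000
ω₄ (RR) = (vx − vy + k·ωz)/r = -0.0100/0.1 = -0.1000

(7.1000, 3.9000, 11.1000, -0.1000)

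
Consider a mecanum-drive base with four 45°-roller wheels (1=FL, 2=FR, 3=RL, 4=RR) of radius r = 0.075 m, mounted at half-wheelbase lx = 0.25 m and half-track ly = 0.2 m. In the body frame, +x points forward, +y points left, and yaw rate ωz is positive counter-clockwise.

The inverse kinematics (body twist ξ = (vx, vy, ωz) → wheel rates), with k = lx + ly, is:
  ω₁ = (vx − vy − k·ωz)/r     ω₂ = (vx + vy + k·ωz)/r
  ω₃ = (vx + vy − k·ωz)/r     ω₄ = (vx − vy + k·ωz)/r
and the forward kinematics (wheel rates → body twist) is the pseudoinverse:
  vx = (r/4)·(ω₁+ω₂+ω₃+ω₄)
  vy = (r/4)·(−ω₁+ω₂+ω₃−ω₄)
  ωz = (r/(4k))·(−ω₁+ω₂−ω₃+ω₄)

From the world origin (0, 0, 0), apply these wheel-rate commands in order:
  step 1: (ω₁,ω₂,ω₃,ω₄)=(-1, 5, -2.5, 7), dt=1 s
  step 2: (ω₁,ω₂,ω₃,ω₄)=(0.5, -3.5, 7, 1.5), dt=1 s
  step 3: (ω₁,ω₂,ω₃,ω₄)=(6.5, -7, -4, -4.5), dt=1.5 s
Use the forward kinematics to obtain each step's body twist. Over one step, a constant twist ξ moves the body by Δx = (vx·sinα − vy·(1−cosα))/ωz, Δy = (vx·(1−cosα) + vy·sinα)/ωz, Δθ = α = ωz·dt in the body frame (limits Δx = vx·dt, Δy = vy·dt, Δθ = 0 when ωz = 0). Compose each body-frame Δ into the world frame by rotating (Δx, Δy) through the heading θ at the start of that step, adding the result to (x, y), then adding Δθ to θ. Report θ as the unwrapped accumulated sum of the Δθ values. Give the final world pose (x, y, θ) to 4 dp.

step 1: ξ=(vx,vy,ωz)=(0.1594, -0.0656, 0.6458), dt=1.0 → body Δ=(0.1690, -0.0115, 0.6458) → world pose (0.1690, -0.0115, 0.6458)
step 2: ξ=(vx,vy,ωz)=(0.1031, 0.0281, -0.3958), dt=1.0 → body Δ=(0.1059, 0.0073, -0.3958) → world pose (0.2492, 0.0581, 0.2500)
step 3: ξ=(vx,vy,ωz)=(-0.1688, -0.2438, -0.5833), dt=1.5 → body Δ=(-0.3721, -0.2169, -0.8750) → world pose (-0.0576, -0.2441, -0.6250)

(-0.0576, -0.2441, -0.6250)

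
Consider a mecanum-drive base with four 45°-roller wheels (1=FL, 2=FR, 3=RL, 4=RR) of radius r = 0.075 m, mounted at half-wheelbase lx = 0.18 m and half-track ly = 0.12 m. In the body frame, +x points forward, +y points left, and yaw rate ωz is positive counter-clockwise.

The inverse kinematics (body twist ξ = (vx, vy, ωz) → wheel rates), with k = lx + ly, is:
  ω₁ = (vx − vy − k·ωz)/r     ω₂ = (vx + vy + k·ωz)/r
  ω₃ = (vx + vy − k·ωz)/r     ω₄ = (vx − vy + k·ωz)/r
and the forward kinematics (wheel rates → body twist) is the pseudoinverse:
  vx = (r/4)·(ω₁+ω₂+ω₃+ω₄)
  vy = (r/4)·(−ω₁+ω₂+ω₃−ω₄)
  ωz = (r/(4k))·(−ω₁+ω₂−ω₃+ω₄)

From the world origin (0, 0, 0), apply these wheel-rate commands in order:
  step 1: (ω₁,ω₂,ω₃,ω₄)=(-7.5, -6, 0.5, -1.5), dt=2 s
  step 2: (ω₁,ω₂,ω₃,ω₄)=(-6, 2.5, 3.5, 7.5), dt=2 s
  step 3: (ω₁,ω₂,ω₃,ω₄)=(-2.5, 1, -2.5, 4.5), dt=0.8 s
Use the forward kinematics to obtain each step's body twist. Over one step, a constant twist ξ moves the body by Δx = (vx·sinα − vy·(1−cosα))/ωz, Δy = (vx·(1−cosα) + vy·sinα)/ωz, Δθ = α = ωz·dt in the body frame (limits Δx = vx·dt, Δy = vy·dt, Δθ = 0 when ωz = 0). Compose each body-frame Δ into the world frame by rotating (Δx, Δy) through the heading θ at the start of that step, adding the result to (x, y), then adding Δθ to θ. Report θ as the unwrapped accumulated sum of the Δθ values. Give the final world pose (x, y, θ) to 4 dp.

step 1: ξ=(vx,vy,ωz)=(-0.2719, 0.0656, -0.0312), dt=2.0 → body Δ=(-0.5393, 0.1482, -0.0625) → world pose (-0.5393, 0.1482, -0.0625)
step 2: ξ=(vx,vy,ωz)=(0.1406, 0.0844, 0.7812), dt=2.0 → body Δ=(0.0729, 0.2865, 1.5625) → world pose (-0.4487, 0.4295, 1.5000)
step 3: ξ=(vx,vy,ωz)=(0.0094, -0.0656, 0.6562), dt=0.8 → body Δ=(0.0206, -0.0482, 0.5250) → world pose (-0.3991, 0.4467, 2.0250)

(-0.3991, 0.4467, 2.0250)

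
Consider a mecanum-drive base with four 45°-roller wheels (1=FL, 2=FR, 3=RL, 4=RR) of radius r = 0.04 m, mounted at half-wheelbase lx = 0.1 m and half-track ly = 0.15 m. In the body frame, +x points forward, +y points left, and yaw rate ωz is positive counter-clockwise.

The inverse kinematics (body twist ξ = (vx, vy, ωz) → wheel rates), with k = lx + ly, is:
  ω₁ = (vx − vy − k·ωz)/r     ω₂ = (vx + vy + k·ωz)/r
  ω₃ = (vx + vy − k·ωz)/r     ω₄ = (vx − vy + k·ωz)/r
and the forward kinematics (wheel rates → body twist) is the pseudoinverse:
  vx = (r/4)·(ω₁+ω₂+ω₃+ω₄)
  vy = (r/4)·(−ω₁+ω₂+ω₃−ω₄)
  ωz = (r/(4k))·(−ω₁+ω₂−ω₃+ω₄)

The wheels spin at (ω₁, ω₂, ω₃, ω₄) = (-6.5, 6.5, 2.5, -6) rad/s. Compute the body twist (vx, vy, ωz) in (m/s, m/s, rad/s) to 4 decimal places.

(-0.0350, 0.2150, 0.1800)

k = lx + ly = 0.1 + 0.15 = 0.2500
ω₁+ω₂+ω₃+ω₄ = -3.5000  →  vx = (0.04/4)·-3.5000 = -0.0350
−ω₁+ω₂+ω₃−ω₄ = 21.5000  →  vy = (0.04/4)·21.5000 = 0.2150
−ω₁+ω₂−ω₃+ω₄ = 4.5000  →  ωz = (0.04/1.0000)·4.5000 = 0.1800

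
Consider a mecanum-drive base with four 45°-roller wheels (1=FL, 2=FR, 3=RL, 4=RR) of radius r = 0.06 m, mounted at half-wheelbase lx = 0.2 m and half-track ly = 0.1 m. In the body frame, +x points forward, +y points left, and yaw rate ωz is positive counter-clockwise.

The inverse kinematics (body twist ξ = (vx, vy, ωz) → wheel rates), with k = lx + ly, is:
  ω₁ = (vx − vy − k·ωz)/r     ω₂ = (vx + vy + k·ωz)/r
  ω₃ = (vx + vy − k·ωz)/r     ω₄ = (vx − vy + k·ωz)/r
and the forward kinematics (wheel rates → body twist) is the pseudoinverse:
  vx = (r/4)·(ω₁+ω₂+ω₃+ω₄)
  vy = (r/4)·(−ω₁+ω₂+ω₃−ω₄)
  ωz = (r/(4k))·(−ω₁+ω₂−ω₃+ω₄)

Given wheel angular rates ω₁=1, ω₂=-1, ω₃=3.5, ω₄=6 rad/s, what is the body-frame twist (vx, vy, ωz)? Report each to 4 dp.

(0.1425, -0.0675, 0.0250)

k = lx + ly = 0.2 + 0.1 = 0.3000
ω₁+ω₂+ω₃+ω₄ = 9.5000  →  vx = (0.06/4)·9.5000 = 0.1425
−ω₁+ω₂+ω₃−ω₄ = -4.5000  →  vy = (0.06/4)·-4.5000 = -0.0675
−ω₁+ω₂−ω₃+ω₄ = 0.5000  →  ωz = (0.06/1.2000)·0.5000 = 0.0250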